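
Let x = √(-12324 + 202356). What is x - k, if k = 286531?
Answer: -286531 + 4*√11877 ≈ -2.8610e+5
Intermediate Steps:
x = 4*√11877 (x = √190032 = 4*√11877 ≈ 435.93)
x - k = 4*√11877 - 1*286531 = 4*√11877 - 286531 = -286531 + 4*√11877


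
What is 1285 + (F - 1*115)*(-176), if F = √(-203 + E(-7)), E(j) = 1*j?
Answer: 21525 - 176*I*√210 ≈ 21525.0 - 2550.5*I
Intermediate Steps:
E(j) = j
F = I*√210 (F = √(-203 - 7) = √(-210) = I*√210 ≈ 14.491*I)
1285 + (F - 1*115)*(-176) = 1285 + (I*√210 - 1*115)*(-176) = 1285 + (I*√210 - 115)*(-176) = 1285 + (-115 + I*√210)*(-176) = 1285 + (20240 - 176*I*√210) = 21525 - 176*I*√210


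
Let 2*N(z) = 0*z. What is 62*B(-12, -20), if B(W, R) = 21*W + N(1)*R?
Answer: -15624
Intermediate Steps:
N(z) = 0 (N(z) = (0*z)/2 = (1/2)*0 = 0)
B(W, R) = 21*W (B(W, R) = 21*W + 0*R = 21*W + 0 = 21*W)
62*B(-12, -20) = 62*(21*(-12)) = 62*(-252) = -15624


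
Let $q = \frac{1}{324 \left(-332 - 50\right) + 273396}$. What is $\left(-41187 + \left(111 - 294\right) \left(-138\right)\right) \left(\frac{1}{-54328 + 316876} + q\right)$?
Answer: $- \frac{45605557}{272809251} \approx -0.16717$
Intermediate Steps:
$q = \frac{1}{149628}$ ($q = \frac{1}{324 \left(-382\right) + 273396} = \frac{1}{-123768 + 273396} = \frac{1}{149628} \approx 6.6832 \cdot 10^{-6}$)
$\left(-41187 + \left(111 - 294\right) \left(-138\right)\right) \left(\frac{1}{-54328 + 316876} + q\right) = \left(-41187 + \left(111 - 294\right) \left(-138\right)\right) \left(\frac{1}{-54328 + 316876} + \frac{1}{149628}\right) = \left(-41187 - -25254\right) \left(\frac{1}{262548} + \frac{1}{149628}\right) = \left(-41187 + 25254\right) \left(\frac{1}{262548} + \frac{1}{149628}\right) = \left(-15933\right) \frac{8587}{818427753} = - \frac{45605557}{272809251}$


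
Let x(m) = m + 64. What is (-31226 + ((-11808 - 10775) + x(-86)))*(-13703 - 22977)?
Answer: 1974521080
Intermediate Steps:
x(m) = 64 + m
(-31226 + ((-11808 - 10775) + x(-86)))*(-13703 - 22977) = (-31226 + ((-11808 - 10775) + (64 - 86)))*(-13703 - 22977) = (-31226 + (-22583 - 22))*(-36680) = (-31226 - 22605)*(-36680) = -53831*(-36680) = 1974521080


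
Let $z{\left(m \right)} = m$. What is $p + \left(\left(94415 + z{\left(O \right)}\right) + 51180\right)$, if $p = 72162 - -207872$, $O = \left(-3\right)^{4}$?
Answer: $425710$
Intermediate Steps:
$O = 81$
$p = 280034$ ($p = 72162 + 207872 = 280034$)
$p + \left(\left(94415 + z{\left(O \right)}\right) + 51180\right) = 280034 + \left(\left(94415 + 81\right) + 51180\right) = 280034 + \left(94496 + 51180\right) = 280034 + 145676 = 425710$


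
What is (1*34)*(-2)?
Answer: -68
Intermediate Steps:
(1*34)*(-2) = 34*(-2) = -68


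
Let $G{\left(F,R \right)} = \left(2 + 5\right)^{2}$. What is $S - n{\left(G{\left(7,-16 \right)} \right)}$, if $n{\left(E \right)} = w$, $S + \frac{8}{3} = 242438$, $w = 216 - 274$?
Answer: $\frac{727480}{3} \approx 2.4249 \cdot 10^{5}$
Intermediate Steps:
$G{\left(F,R \right)} = 49$ ($G{\left(F,R \right)} = 7^{2} = 49$)
$w = -58$
$S = \frac{727306}{3}$ ($S = - \frac{8}{3} + 242438 = \frac{727306}{3} \approx 2.4244 \cdot 10^{5}$)
$n{\left(E \right)} = -58$
$S - n{\left(G{\left(7,-16 \right)} \right)} = \frac{727306}{3} - -58 = \frac{727306}{3} + 58 = \frac{727480}{3}$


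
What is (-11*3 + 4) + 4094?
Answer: 4065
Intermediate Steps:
(-11*3 + 4) + 4094 = (-33 + 4) + 4094 = -29 + 4094 = 4065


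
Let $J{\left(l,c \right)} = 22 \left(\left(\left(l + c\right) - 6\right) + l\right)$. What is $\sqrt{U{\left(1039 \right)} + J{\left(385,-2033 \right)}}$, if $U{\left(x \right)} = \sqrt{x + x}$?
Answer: $\sqrt{-27918 + \sqrt{2078}} \approx 166.95 i$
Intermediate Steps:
$U{\left(x \right)} = \sqrt{2} \sqrt{x}$ ($U{\left(x \right)} = \sqrt{2 x} = \sqrt{2} \sqrt{x}$)
$J{\left(l,c \right)} = -132 + 22 c + 44 l$ ($J{\left(l,c \right)} = 22 \left(\left(\left(c + l\right) - 6\right) + l\right) = 22 \left(\left(-6 + c + l\right) + l\right) = 22 \left(-6 + c + 2 l\right) = -132 + 22 c + 44 l$)
$\sqrt{U{\left(1039 \right)} + J{\left(385,-2033 \right)}} = \sqrt{\sqrt{2} \sqrt{1039} + \left(-132 + 22 \left(-2033\right) + 44 \cdot 385\right)} = \sqrt{\sqrt{2078} - 27918} = \sqrt{-27918 + \sqrt{2078}}$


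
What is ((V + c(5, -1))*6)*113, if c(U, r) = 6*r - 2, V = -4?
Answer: -8136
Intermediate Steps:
c(U, r) = -2 + 6*r
((V + c(5, -1))*6)*113 = ((-4 + (-2 + 6*(-1)))*6)*113 = ((-4 + (-2 - 6))*6)*113 = ((-4 - 8)*6)*113 = -12*6*113 = -72*113 = -8136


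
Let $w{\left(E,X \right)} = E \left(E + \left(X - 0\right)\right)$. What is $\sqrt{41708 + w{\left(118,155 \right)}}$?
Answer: $\sqrt{73922} \approx 271.89$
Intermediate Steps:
$w{\left(E,X \right)} = E \left(E + X\right)$ ($w{\left(E,X \right)} = E \left(E + \left(X + 0\right)\right) = E \left(E + X\right)$)
$\sqrt{41708 + w{\left(118,155 \right)}} = \sqrt{41708 + 118 \left(118 + 155\right)} = \sqrt{41708 + 118 \cdot 273} = \sqrt{41708 + 32214} = \sqrt{73922}$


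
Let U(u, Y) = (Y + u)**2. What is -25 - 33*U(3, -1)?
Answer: -157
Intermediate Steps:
-25 - 33*U(3, -1) = -25 - 33*(-1 + 3)**2 = -25 - 33*2**2 = -25 - 33*4 = -25 - 132 = -157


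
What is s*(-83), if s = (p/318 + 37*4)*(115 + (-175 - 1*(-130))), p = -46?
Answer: -136587290/159 ≈ -8.5904e+5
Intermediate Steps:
s = 1645630/159 (s = (-46/318 + 37*4)*(115 + (-175 - 1*(-130))) = (-46*1/318 + 148)*(115 + (-175 + 130)) = (-23/159 + 148)*(115 - 45) = (23509/159)*70 = 1645630/159 ≈ 10350.)
s*(-83) = (1645630/159)*(-83) = -136587290/159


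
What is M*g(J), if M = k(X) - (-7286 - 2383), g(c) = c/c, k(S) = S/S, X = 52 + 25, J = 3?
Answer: 9670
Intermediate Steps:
X = 77
k(S) = 1
g(c) = 1
M = 9670 (M = 1 - (-7286 - 2383) = 1 - 1*(-9669) = 1 + 9669 = 9670)
M*g(J) = 9670*1 = 9670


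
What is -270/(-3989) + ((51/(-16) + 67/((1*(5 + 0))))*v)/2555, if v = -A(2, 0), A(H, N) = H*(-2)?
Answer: 17056013/203837900 ≈ 0.083674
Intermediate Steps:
A(H, N) = -2*H
v = 4 (v = -(-2)*2 = -1*(-4) = 4)
-270/(-3989) + ((51/(-16) + 67/((1*(5 + 0))))*v)/2555 = -270/(-3989) + ((51/(-16) + 67/((1*(5 + 0))))*4)/2555 = -270*(-1/3989) + ((51*(-1/16) + 67/((1*5)))*4)*(1/2555) = 270/3989 + ((-51/16 + 67/5)*4)*(1/2555) = 270/3989 + ((817/80)*4)*(1/2555) = 270/3989 + (817/20)*(1/2555) = 270/3989 + 817/51100 = 17056013/203837900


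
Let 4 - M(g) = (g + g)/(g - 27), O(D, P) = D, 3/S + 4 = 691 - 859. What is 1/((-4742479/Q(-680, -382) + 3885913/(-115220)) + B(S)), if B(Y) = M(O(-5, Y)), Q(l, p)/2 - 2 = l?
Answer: 156238320/541735261157 ≈ 0.00028840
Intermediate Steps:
Q(l, p) = 4 + 2*l
S = -3/172 (S = 3/(-4 + (691 - 859)) = 3/(-4 - 168) = 3/(-172) = 3*(-1/172) = -3/172 ≈ -0.017442)
M(g) = 4 - 2*g/(-27 + g) (M(g) = 4 - (g + g)/(g - 27) = 4 - 2*g/(-27 + g))
B(Y) = 59/16 (B(Y) = 2*(-54 - 5)/(-27 - 5) = 2*(-59)/(-32) = 2*(-1/32)*(-59) = 59/16)
1/((-4742479/Q(-680, -382) + 3885913/(-115220)) + B(S)) = 1/((-4742479/(4 + 2*(-680)) + 3885913/(-115220)) + 59/16) = 1/((-4742479/(4 - 1360) + 3885913*(-1/115220)) + 59/16) = 1/((-4742479/(-1356) - 3885913/115220) + 59/16) = 1/((-4742479*(-1/1356) - 3885913/115220) + 59/16) = 1/((4742479/1356 - 3885913/115220) + 59/16) = 1/(33822445772/9764895 + 59/16) = 1/(541735261157/156238320) = 156238320/541735261157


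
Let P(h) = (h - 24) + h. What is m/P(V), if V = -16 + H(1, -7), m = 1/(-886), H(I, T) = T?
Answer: 1/62020 ≈ 1.6124e-5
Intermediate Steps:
m = -1/886 ≈ -0.0011287
V = -23 (V = -16 - 7 = -23)
P(h) = -24 + 2*h (P(h) = (-24 + h) + h = -24 + 2*h)
m/P(V) = -1/(886*(-24 + 2*(-23))) = -1/(886*(-24 - 46)) = -1/886/(-70) = -1/886*(-1/70) = 1/62020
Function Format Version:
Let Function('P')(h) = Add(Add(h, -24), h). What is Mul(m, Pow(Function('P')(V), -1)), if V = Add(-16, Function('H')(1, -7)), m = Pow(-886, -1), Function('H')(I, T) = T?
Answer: Rational(1, 62020) ≈ 1.6124e-5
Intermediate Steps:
m = Rational(-1, 886) ≈ -0.0011287
V = -23 (V = Add(-16, -7) = -23)
Function('P')(h) = Add(-24, Mul(2, h)) (Function('P')(h) = Add(Add(-24, h), h) = Add(-24, Mul(2, h)))
Mul(m, Pow(Function('P')(V), -1)) = Mul(Rational(-1, 886), Pow(Add(-24, Mul(2, -23)), -1)) = Mul(Rational(-1, 886), Pow(Add(-24, -46), -1)) = Mul(Rational(-1, 886), Pow(-70, -1)) = Mul(Rational(-1, 886), Rational(-1, 70)) = Rational(1, 62020)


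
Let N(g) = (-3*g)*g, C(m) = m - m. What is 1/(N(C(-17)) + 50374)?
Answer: 1/50374 ≈ 1.9852e-5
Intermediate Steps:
C(m) = 0
N(g) = -3*g²
1/(N(C(-17)) + 50374) = 1/(-3*0² + 50374) = 1/(-3*0 + 50374) = 1/(0 + 50374) = 1/50374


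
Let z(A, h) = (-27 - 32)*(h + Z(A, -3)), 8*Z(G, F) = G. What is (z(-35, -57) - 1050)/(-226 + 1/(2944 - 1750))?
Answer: -12279693/1079372 ≈ -11.377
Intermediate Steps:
Z(G, F) = G/8
z(A, h) = -59*h - 59*A/8 (z(A, h) = (-27 - 32)*(h + A/8) = -59*(h + A/8) = -59*h - 59*A/8)
(z(-35, -57) - 1050)/(-226 + 1/(2944 - 1750)) = ((-59*(-57) - 59/8*(-35)) - 1050)/(-226 + 1/(2944 - 1750)) = ((3363 + 2065/8) - 1050)/(-226 + 1/1194) = (28969/8 - 1050)/(-226 + 1/1194) = 20569/(8*(-269843/1194)) = (20569/8)*(-1194/269843) = -12279693/1079372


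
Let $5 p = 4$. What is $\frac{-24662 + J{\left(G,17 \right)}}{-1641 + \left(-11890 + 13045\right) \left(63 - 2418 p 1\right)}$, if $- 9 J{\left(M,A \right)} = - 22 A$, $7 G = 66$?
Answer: $\frac{55396}{4866993} \approx 0.011382$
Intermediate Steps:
$p = \frac{4}{5}$ ($p = \frac{1}{5} \cdot 4 = \frac{4}{5} \approx 0.8$)
$G = \frac{66}{7}$ ($G = \frac{1}{7} \cdot 66 = \frac{66}{7} \approx 9.4286$)
$J{\left(M,A \right)} = \frac{22 A}{9}$ ($J{\left(M,A \right)} = - \frac{\left(-22\right) A}{9} = \frac{22 A}{9}$)
$\frac{-24662 + J{\left(G,17 \right)}}{-1641 + \left(-11890 + 13045\right) \left(63 - 2418 p 1\right)} = \frac{-24662 + \frac{22}{9} \cdot 17}{-1641 + \left(-11890 + 13045\right) \left(63 - 2418 \cdot \frac{4}{5} \cdot 1\right)} = \frac{-24662 + \frac{374}{9}}{-1641 + 1155 \left(63 - \frac{9672}{5}\right)} = - \frac{221584}{9 \left(-1641 + 1155 \left(63 - \frac{9672}{5}\right)\right)} = - \frac{221584}{9 \left(-1641 + 1155 \left(- \frac{9357}{5}\right)\right)} = - \frac{221584}{9 \left(-1641 - 2161467\right)} = - \frac{221584}{9 \left(-2163108\right)} = \left(- \frac{221584}{9}\right) \left(- \frac{1}{2163108}\right) = \frac{55396}{4866993}$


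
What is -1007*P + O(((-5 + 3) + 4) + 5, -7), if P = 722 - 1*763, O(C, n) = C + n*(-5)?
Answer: 41329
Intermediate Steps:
O(C, n) = C - 5*n
P = -41 (P = 722 - 763 = -41)
-1007*P + O(((-5 + 3) + 4) + 5, -7) = -1007*(-41) + ((((-5 + 3) + 4) + 5) - 5*(-7)) = 41287 + (((-2 + 4) + 5) + 35) = 41287 + ((2 + 5) + 35) = 41287 + (7 + 35) = 41287 + 42 = 41329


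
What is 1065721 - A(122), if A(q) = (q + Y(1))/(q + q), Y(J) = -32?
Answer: 130017917/122 ≈ 1.0657e+6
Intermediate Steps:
A(q) = (-32 + q)/(2*q) (A(q) = (q - 32)/(q + q) = (-32 + q)/((2*q)) = (-32 + q)*(1/(2*q)) = (-32 + q)/(2*q))
1065721 - A(122) = 1065721 - (-32 + 122)/(2*122) = 1065721 - 90/(2*122) = 1065721 - 1*45/122 = 1065721 - 45/122 = 130017917/122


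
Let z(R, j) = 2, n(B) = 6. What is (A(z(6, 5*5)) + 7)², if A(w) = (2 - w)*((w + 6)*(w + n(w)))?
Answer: 49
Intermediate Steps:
A(w) = (6 + w)²*(2 - w) (A(w) = (2 - w)*((w + 6)*(w + 6)) = (2 - w)*((6 + w)*(6 + w)) = (2 - w)*(6 + w)² = (6 + w)²*(2 - w))
(A(z(6, 5*5)) + 7)² = ((72 - 1*2³ - 12*2 - 10*2²) + 7)² = ((72 - 1*8 - 24 - 10*4) + 7)² = ((72 - 8 - 24 - 40) + 7)² = (0 + 7)² = 7² = 49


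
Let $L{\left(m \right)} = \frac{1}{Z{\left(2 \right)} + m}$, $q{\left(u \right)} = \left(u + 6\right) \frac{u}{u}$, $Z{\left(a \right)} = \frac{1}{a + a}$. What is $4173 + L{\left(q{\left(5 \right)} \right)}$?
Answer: $\frac{187789}{45} \approx 4173.1$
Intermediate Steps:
$Z{\left(a \right)} = \frac{1}{2 a}$
$q{\left(u \right)} = 6 + u$ ($q{\left(u \right)} = \left(6 + u\right) 1 = 6 + u$)
$L{\left(m \right)} = \frac{1}{\frac{1}{4} + m}$ ($L{\left(m \right)} = \frac{1}{\frac{1}{2 \cdot 2} + m} = \frac{1}{\frac{1}{2} \cdot \frac{1}{2} + m} = \frac{1}{\frac{1}{4} + m}$)
$4173 + L{\left(q{\left(5 \right)} \right)} = 4173 + \frac{4}{1 + 4 \left(6 + 5\right)} = 4173 + \frac{4}{1 + 4 \cdot 11} = 4173 + \frac{4}{1 + 44} = 4173 + \frac{4}{45} = \frac{187789}{45}$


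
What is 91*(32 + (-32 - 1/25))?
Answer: -91/25 ≈ -3.6400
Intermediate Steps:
91*(32 + (-32 - 1/25)) = 91*(32 - 801/25) = 91*(-1/25) = -91/25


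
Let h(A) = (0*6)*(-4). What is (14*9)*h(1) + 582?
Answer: 582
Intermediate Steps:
h(A) = 0 (h(A) = 0*(-4) = 0)
(14*9)*h(1) + 582 = (14*9)*0 + 582 = 126*0 + 582 = 0 + 582 = 582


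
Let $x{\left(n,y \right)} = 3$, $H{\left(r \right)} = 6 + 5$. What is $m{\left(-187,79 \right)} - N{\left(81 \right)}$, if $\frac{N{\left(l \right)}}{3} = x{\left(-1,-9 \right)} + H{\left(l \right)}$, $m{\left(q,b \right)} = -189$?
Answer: $-231$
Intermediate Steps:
$H{\left(r \right)} = 11$
$N{\left(l \right)} = 42$ ($N{\left(l \right)} = 3 \left(3 + 11\right) = 3 \cdot 14 = 42$)
$m{\left(-187,79 \right)} - N{\left(81 \right)} = -189 - 42 = -231$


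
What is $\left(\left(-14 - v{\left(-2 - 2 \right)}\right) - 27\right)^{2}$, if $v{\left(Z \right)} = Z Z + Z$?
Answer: $2809$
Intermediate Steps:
$v{\left(Z \right)} = Z + Z^{2}$ ($v{\left(Z \right)} = Z^{2} + Z = Z + Z^{2}$)
$\left(\left(-14 - v{\left(-2 - 2 \right)}\right) - 27\right)^{2} = \left(\left(-14 - \left(-2 - 2\right) \left(1 - 4\right)\right) - 27\right)^{2} = \left(\left(-14 - - 4 \left(1 - 4\right)\right) - 27\right)^{2} = \left(\left(-14 - \left(-4\right) \left(-3\right)\right) - 27\right)^{2} = \left(\left(-14 - 12\right) - 27\right)^{2} = \left(-26 - 27\right)^{2} = \left(-53\right)^{2} = 2809$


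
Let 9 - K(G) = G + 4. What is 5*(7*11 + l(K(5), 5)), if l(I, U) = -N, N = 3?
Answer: 370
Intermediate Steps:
K(G) = 5 - G (K(G) = 9 - (G + 4) = 9 - (4 + G) = 9 + (-4 - G) = 5 - G)
l(I, U) = -3 (l(I, U) = -1*3 = -3)
5*(7*11 + l(K(5), 5)) = 5*(7*11 - 3) = 5*(77 - 3) = 5*74 = 370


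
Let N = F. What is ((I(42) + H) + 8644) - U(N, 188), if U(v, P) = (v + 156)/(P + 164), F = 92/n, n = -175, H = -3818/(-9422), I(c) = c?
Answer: 45011531627/5182100 ≈ 8686.0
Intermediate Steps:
H = 1909/4711 (H = -3818*(-1/9422) = 1909/4711 ≈ 0.40522)
F = -92/175 (F = 92/(-175) = 92*(-1/175) = -92/175 ≈ -0.52571)
N = -92/175 ≈ -0.52571
U(v, P) = (156 + v)/(164 + P)
((I(42) + H) + 8644) - U(N, 188) = ((42 + 1909/4711) + 8644) - (156 - 92/175)/(164 + 188) = (199771/4711 + 8644) - 27208/(352*175) = 40921655/4711 - 27208/(352*175) = 40921655/4711 - 1*3401/7700 = 40921655/4711 - 3401/7700 = 45011531627/5182100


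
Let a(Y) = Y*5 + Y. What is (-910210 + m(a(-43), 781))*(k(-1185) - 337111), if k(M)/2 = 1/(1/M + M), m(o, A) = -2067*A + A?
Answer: 597347849857390368/702113 ≈ 8.5079e+11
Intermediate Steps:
a(Y) = 6*Y (a(Y) = 5*Y + Y = 6*Y)
m(o, A) = -2066*A
k(M) = 2/(M + 1/M) (k(M) = 2/(1/M + M) = 2/(M + 1/M))
(-910210 + m(a(-43), 781))*(k(-1185) - 337111) = (-910210 - 2066*781)*(2*(-1185)/(1 + (-1185)²) - 337111) = (-910210 - 1613546)*(2*(-1185)/(1 + 1404225) - 337111) = -2523756*(2*(-1185)/1404226 - 337111) = -2523756*(2*(-1185)*(1/1404226) - 337111) = -2523756*(-1185/702113 - 337111) = -2523756*(-236690016728/702113) = 597347849857390368/702113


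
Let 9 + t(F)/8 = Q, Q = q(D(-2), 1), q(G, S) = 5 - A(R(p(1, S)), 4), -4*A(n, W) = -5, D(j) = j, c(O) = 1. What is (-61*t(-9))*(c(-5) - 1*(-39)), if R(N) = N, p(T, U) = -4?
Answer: 102480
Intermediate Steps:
A(n, W) = 5/4 (A(n, W) = -1/4*(-5) = 5/4)
q(G, S) = 15/4 (q(G, S) = 5 - 1*5/4 = 5 - 5/4 = 15/4)
Q = 15/4 ≈ 3.7500
t(F) = -42 (t(F) = -72 + 8*(15/4) = -72 + 30 = -42)
(-61*t(-9))*(c(-5) - 1*(-39)) = (-61*(-42))*(1 - 1*(-39)) = 2562*(1 + 39) = 2562*40 = 102480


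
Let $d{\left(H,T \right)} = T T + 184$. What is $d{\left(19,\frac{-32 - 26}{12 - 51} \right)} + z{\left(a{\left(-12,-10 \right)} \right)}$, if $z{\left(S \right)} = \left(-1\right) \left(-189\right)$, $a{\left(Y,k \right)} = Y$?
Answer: $\frac{570697}{1521} \approx 375.21$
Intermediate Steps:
$d{\left(H,T \right)} = 184 + T^{2}$ ($d{\left(H,T \right)} = T^{2} + 184 = 184 + T^{2}$)
$z{\left(S \right)} = 189$
$d{\left(19,\frac{-32 - 26}{12 - 51} \right)} + z{\left(a{\left(-12,-10 \right)} \right)} = \left(184 + \left(\frac{-32 - 26}{12 - 51}\right)^{2}\right) + 189 = \left(184 + \left(- \frac{58}{-39}\right)^{2}\right) + 189 = \left(184 + \left(\left(-58\right) \left(- \frac{1}{39}\right)\right)^{2}\right) + 189 = \left(184 + \left(\frac{58}{39}\right)^{2}\right) + 189 = \left(184 + \frac{3364}{1521}\right) + 189 = \frac{283228}{1521} + 189 = \frac{570697}{1521}$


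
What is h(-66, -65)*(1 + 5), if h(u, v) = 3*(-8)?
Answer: -144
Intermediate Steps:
h(u, v) = -24
h(-66, -65)*(1 + 5) = -24*(1 + 5) = -24*6 = -144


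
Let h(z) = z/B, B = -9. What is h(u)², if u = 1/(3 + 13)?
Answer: 1/20736 ≈ 4.8225e-5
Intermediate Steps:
u = 1/16 ≈ 0.062500
h(z) = -z/9 (h(z) = z/(-9) = z*(-⅑) = -z/9)
h(u)² = (-⅑*1/16)² = (-1/144)² = 1/20736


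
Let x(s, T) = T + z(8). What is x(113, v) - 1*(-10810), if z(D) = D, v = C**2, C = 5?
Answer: 10843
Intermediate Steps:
v = 25 (v = 5**2 = 25)
x(s, T) = 8 + T (x(s, T) = T + 8 = 8 + T)
x(113, v) - 1*(-10810) = (8 + 25) - 1*(-10810) = 33 + 10810 = 10843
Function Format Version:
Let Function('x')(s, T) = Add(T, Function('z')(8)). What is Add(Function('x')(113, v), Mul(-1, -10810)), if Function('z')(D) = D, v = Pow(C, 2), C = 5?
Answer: 10843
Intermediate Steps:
v = 25 (v = Pow(5, 2) = 25)
Function('x')(s, T) = Add(8, T) (Function('x')(s, T) = Add(T, 8) = Add(8, T))
Add(Function('x')(113, v), Mul(-1, -10810)) = Add(Add(8, 25), Mul(-1, -10810)) = Add(33, 10810) = 10843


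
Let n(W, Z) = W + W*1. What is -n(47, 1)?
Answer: -94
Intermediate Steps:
n(W, Z) = 2*W (n(W, Z) = W + W = 2*W)
-n(47, 1) = -2*47 = -1*94 = -94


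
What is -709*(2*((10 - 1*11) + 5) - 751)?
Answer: 526787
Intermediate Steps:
-709*(2*((10 - 1*11) + 5) - 751) = -709*(2*((10 - 11) + 5) - 751) = -709*(2*(-1 + 5) - 751) = -709*(2*4 - 751) = -709*(8 - 751) = -709*(-743) = 526787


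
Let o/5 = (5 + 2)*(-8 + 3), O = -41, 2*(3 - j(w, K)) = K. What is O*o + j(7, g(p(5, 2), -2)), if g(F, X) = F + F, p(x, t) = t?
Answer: 7176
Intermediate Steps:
g(F, X) = 2*F
j(w, K) = 3 - K/2
o = -175 (o = 5*((5 + 2)*(-8 + 3)) = 5*(7*(-5)) = 5*(-35) = -175)
O*o + j(7, g(p(5, 2), -2)) = -41*(-175) + (3 - 2) = 7175 + (3 - 1/2*4) = 7175 + (3 - 2) = 7175 + 1 = 7176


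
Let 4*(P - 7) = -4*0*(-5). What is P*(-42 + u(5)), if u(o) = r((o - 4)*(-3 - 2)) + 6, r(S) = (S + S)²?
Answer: 448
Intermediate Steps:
r(S) = 4*S² (r(S) = (2*S)² = 4*S²)
P = 7 (P = 7 + (-4*0*(-5))/4 = 7 + (0*(-5))/4 = 7 + (¼)*0 = 7 + 0 = 7)
u(o) = 6 + 4*(20 - 5*o)² (u(o) = 4*((o - 4)*(-3 - 2))² + 6 = 4*((-4 + o)*(-5))² + 6 = 4*(20 - 5*o)² + 6 = 6 + 4*(20 - 5*o)²)
P*(-42 + u(5)) = 7*(-42 + (6 + 100*(-4 + 5)²)) = 7*(-42 + (6 + 100*1²)) = 7*(-42 + (6 + 100*1)) = 7*(-42 + (6 + 100)) = 7*(-42 + 106) = 7*64 = 448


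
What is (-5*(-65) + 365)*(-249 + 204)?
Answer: -31050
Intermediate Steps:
(-5*(-65) + 365)*(-249 + 204) = (325 + 365)*(-45) = 690*(-45) = -31050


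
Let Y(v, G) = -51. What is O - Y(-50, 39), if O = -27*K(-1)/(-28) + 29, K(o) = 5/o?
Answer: 2105/28 ≈ 75.179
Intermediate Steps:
O = 677/28 (O = -27*5/(-1)/(-28) + 29 = -27*5*(-1)*(-1)/28 + 29 = -(-135)*(-1)/28 + 29 = -27*5/28 + 29 = -135/28 + 29 = 677/28 ≈ 24.179)
O - Y(-50, 39) = 677/28 - 1*(-51) = 677/28 + 51 = 2105/28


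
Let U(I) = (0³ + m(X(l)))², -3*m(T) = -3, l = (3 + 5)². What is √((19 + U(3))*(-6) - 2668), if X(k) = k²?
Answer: 2*I*√697 ≈ 52.802*I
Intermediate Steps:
l = 64 (l = 8² = 64)
m(T) = 1 (m(T) = -⅓*(-3) = 1)
U(I) = 1 (U(I) = (0³ + 1)² = (0 + 1)² = 1² = 1)
√((19 + U(3))*(-6) - 2668) = √((19 + 1)*(-6) - 2668) = √(20*(-6) - 2668) = √(-120 - 2668) = √(-2788) = 2*I*√697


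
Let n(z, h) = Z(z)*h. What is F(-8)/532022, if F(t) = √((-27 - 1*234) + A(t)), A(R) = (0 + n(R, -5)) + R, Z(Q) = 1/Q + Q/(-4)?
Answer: I*√4454/2128088 ≈ 3.1361e-5*I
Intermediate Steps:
Z(Q) = 1/Q - Q/4 (Z(Q) = 1/Q + Q*(-¼) = 1/Q - Q/4)
n(z, h) = h*(1/z - z/4) (n(z, h) = (1/z - z/4)*h = h*(1/z - z/4))
A(R) = -5/R + 9*R/4 (A(R) = (0 + (-5/R - ¼*(-5)*R)) + R = (0 + (-5/R + 5*R/4)) + R = (-5/R + 5*R/4) + R = -5/R + 9*R/4)
F(t) = √(-261 - 5/t + 9*t/4) (F(t) = √((-27 - 1*234) + (-5/t + 9*t/4)) = √((-27 - 234) + (-5/t + 9*t/4)) = √(-261 + (-5/t + 9*t/4)) = √(-261 - 5/t + 9*t/4))
F(-8)/532022 = (√(-1044 - 20/(-8) + 9*(-8))/2)/532022 = (√(-1044 - 20*(-⅛) - 72)/2)*(1/532022) = (√(-1044 + 5/2 - 72)/2)*(1/532022) = (√(-2227/2)/2)*(1/532022) = ((I*√4454/2)/2)*(1/532022) = (I*√4454/4)*(1/532022) = I*√4454/2128088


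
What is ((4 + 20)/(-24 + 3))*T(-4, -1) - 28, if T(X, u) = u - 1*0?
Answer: -188/7 ≈ -26.857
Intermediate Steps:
T(X, u) = u (T(X, u) = u + 0 = u)
((4 + 20)/(-24 + 3))*T(-4, -1) - 28 = ((4 + 20)/(-24 + 3))*(-1) - 28 = (24/(-21))*(-1) - 28 = (24*(-1/21))*(-1) - 28 = -8/7*(-1) - 28 = 8/7 - 28 = -188/7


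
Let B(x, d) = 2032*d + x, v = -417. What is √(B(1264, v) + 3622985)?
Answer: 3*√308545 ≈ 1666.4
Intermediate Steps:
B(x, d) = x + 2032*d
√(B(1264, v) + 3622985) = √((1264 + 2032*(-417)) + 3622985) = √((1264 - 847344) + 3622985) = √(-846080 + 3622985) = √2776905 = 3*√308545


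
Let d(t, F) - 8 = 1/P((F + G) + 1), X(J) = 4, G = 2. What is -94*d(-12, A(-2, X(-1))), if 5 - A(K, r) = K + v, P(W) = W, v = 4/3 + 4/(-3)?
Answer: -3807/5 ≈ -761.40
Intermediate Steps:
v = 0 (v = 4*(⅓) + 4*(-⅓) = 4/3 - 4/3 = 0)
A(K, r) = 5 - K (A(K, r) = 5 - (K + 0) = 5 - K)
d(t, F) = 8 + 1/(3 + F) (d(t, F) = 8 + 1/((F + 2) + 1) = 8 + 1/((2 + F) + 1) = 8 + 1/(3 + F))
-94*d(-12, A(-2, X(-1))) = -94*(25 + 8*(5 - 1*(-2)))/(3 + (5 - 1*(-2))) = -94*(25 + 8*(5 + 2))/(3 + (5 + 2)) = -94*(25 + 8*7)/(3 + 7) = -94*(25 + 56)/10 = -47*81/5 = -94*81/10 = -3807/5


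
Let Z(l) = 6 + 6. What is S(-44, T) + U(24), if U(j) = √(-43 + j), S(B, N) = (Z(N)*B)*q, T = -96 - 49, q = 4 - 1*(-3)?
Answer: -3696 + I*√19 ≈ -3696.0 + 4.3589*I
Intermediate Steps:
Z(l) = 12
q = 7 (q = 4 + 3 = 7)
T = -145
S(B, N) = 84*B (S(B, N) = (12*B)*7 = 84*B)
S(-44, T) + U(24) = 84*(-44) + √(-43 + 24) = -3696 + √(-19) = -3696 + I*√19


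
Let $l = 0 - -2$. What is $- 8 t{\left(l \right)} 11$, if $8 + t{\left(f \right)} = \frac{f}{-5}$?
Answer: $\frac{3696}{5} \approx 739.2$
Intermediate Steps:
$l = 2$ ($l = 0 + 2 = 2$)
$t{\left(f \right)} = -8 - \frac{f}{5}$ ($t{\left(f \right)} = -8 + \frac{f}{-5} = -8 + f \left(- \frac{1}{5}\right) = -8 - \frac{f}{5}$)
$- 8 t{\left(l \right)} 11 = - 8 \left(-8 - \frac{2}{5}\right) 11 = \left(-8\right) \left(- \frac{42}{5}\right) 11 = \frac{336}{5} \cdot 11 = \frac{3696}{5}$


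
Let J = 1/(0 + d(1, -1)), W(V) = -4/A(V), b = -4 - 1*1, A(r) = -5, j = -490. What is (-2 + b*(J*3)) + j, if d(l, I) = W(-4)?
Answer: -2043/4 ≈ -510.75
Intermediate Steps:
b = -5 (b = -4 - 1 = -5)
W(V) = ⅘ (W(V) = -4/(-5) = -4*(-⅕) = ⅘)
d(l, I) = ⅘
J = 5/4 (J = 1/(0 + ⅘) = 1/(⅘) = 5/4 ≈ 1.2500)
(-2 + b*(J*3)) + j = (-2 - 25*3/4) - 490 = (-2 - 5*15/4) - 490 = (-2 - 75/4) - 490 = -83/4 - 490 = -2043/4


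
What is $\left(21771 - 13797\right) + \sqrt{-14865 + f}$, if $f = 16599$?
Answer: $7974 + 17 \sqrt{6} \approx 8015.6$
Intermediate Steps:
$\left(21771 - 13797\right) + \sqrt{-14865 + f} = \left(21771 - 13797\right) + \sqrt{-14865 + 16599} = 7974 + \sqrt{1734} = 7974 + 17 \sqrt{6}$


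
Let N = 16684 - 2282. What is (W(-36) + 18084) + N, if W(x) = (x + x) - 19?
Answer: 32395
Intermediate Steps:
W(x) = -19 + 2*x (W(x) = 2*x - 19 = -19 + 2*x)
N = 14402
(W(-36) + 18084) + N = ((-19 + 2*(-36)) + 18084) + 14402 = ((-19 - 72) + 18084) + 14402 = (-91 + 18084) + 14402 = 17993 + 14402 = 32395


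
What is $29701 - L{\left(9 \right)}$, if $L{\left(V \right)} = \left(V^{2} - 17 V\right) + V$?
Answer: $29764$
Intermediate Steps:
$L{\left(V \right)} = V^{2} - 16 V$
$29701 - L{\left(9 \right)} = 29701 - 9 \left(-16 + 9\right) = 29701 - 9 \left(-7\right) = 29701 - -63 = 29701 + 63 = 29764$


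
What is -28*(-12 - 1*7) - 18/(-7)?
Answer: 3742/7 ≈ 534.57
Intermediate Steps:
-28*(-12 - 1*7) - 18/(-7) = -28*(-12 - 7) - 18*(-⅐) = -28*(-19) + 18/7 = 532 + 18/7 = 3742/7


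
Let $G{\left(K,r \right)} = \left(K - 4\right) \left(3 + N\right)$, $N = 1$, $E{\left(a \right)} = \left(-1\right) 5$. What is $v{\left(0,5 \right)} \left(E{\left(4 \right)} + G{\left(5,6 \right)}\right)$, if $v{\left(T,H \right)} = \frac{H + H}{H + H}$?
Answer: $-1$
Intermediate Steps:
$E{\left(a \right)} = -5$
$v{\left(T,H \right)} = 1$ ($v{\left(T,H \right)} = \frac{2 H}{2 H} = 2 H \frac{1}{2 H} = 1$)
$G{\left(K,r \right)} = -16 + 4 K$ ($G{\left(K,r \right)} = \left(K - 4\right) \left(3 + 1\right) = \left(-4 + K\right) 4 = -16 + 4 K$)
$v{\left(0,5 \right)} \left(E{\left(4 \right)} + G{\left(5,6 \right)}\right) = 1 \left(-5 + \left(-16 + 4 \cdot 5\right)\right) = 1 \left(-5 + \left(-16 + 20\right)\right) = 1 \left(-5 + 4\right) = 1 \left(-1\right) = -1$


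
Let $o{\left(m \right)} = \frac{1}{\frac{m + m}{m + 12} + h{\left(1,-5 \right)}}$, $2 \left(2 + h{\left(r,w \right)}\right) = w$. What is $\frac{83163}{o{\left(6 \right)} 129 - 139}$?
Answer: $- \frac{100671}{209} \approx -481.68$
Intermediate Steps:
$h{\left(r,w \right)} = -2 + \frac{w}{2}$
$o{\left(m \right)} = \frac{1}{- \frac{9}{2} + \frac{2 m}{12 + m}}$ ($o{\left(m \right)} = \frac{1}{\frac{m + m}{m + 12} + \left(-2 + \frac{1}{2} \left(-5\right)\right)} = \frac{1}{\frac{2 m}{12 + m} - \frac{9}{2}} = \frac{1}{- \frac{9}{2} + \frac{2 m}{12 + m}}$)
$\frac{83163}{o{\left(6 \right)} 129 - 139} = \frac{83163}{\frac{2 \left(-12 - 6\right)}{108 + 5 \cdot 6} \cdot 129 - 139} = \frac{83163}{\frac{2 \left(-12 - 6\right)}{108 + 30} \cdot 129 - 139} = \frac{83163}{2 \cdot \frac{1}{138} \left(-18\right) 129 - 139} = \frac{83163}{\left(- \frac{6}{23}\right) 129 - 139} = \frac{83163}{- \frac{774}{23} - 139} = \frac{83163}{- \frac{3971}{23}} = 83163 \left(- \frac{23}{3971}\right) = - \frac{100671}{209}$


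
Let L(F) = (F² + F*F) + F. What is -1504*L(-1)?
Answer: -1504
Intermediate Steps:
L(F) = F + 2*F² (L(F) = (F² + F²) + F = 2*F² + F = F + 2*F²)
-1504*L(-1) = -(-1504)*(1 + 2*(-1)) = -(-1504)*(1 - 2) = -(-1504)*(-1) = -1504*1 = -1504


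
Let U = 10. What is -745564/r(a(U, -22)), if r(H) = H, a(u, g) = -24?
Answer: 186391/6 ≈ 31065.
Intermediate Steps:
-745564/r(a(U, -22)) = -745564/(-24) = -745564*(-1/24) = 186391/6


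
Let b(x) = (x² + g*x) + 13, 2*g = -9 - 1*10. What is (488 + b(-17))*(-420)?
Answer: -399630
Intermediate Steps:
g = -19/2 (g = (-9 - 1*10)/2 = (-9 - 10)/2 = (½)*(-19) = -19/2 ≈ -9.5000)
b(x) = 13 + x² - 19*x/2 (b(x) = (x² - 19*x/2) + 13 = 13 + x² - 19*x/2)
(488 + b(-17))*(-420) = (488 + (13 + (-17)² - 19/2*(-17)))*(-420) = (488 + (13 + 289 + 323/2))*(-420) = (488 + 927/2)*(-420) = (1903/2)*(-420) = -399630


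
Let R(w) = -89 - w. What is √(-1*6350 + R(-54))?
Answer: I*√6385 ≈ 79.906*I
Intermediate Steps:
√(-1*6350 + R(-54)) = √(-1*6350 + (-89 - 1*(-54))) = √(-6350 + (-89 + 54)) = √(-6350 - 35) = √(-6385) = I*√6385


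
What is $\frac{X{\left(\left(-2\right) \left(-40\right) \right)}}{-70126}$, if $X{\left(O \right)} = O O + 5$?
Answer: $- \frac{915}{10018} \approx -0.091336$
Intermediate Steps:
$X{\left(O \right)} = 5 + O^{2}$ ($X{\left(O \right)} = O^{2} + 5 = 5 + O^{2}$)
$\frac{X{\left(\left(-2\right) \left(-40\right) \right)}}{-70126} = \frac{5 + \left(\left(-2\right) \left(-40\right)\right)^{2}}{-70126} = \left(5 + 80^{2}\right) \left(- \frac{1}{70126}\right) = \left(5 + 6400\right) \left(- \frac{1}{70126}\right) = 6405 \left(- \frac{1}{70126}\right) = - \frac{915}{10018}$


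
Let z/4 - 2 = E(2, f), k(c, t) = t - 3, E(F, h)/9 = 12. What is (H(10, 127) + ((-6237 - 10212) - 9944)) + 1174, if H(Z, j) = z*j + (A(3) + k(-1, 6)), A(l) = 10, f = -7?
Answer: 30674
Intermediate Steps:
E(F, h) = 108 (E(F, h) = 9*12 = 108)
k(c, t) = -3 + t
z = 440 (z = 8 + 4*108 = 8 + 432 = 440)
H(Z, j) = 13 + 440*j (H(Z, j) = 440*j + (10 + (-3 + 6)) = 440*j + (10 + 3) = 440*j + 13 = 13 + 440*j)
(H(10, 127) + ((-6237 - 10212) - 9944)) + 1174 = ((13 + 440*127) + ((-6237 - 10212) - 9944)) + 1174 = ((13 + 55880) + (-16449 - 9944)) + 1174 = (55893 - 26393) + 1174 = 29500 + 1174 = 30674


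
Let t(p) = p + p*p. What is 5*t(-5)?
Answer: 100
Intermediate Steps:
t(p) = p + p²
5*t(-5) = 5*(-5*(1 - 5)) = 5*(-5*(-4)) = 5*20 = 100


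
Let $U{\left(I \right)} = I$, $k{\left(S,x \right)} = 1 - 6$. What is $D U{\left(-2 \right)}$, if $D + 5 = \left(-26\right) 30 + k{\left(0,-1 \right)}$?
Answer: $1580$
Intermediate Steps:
$k{\left(S,x \right)} = -5$ ($k{\left(S,x \right)} = 1 - 6 = -5$)
$D = -790$ ($D = -5 - 785 = -790$)
$D U{\left(-2 \right)} = \left(-790\right) \left(-2\right) = 1580$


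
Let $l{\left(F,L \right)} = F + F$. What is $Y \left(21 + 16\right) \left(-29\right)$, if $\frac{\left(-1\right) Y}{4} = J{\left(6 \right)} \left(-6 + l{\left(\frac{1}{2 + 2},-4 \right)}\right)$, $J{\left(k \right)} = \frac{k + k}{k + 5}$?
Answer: $-25752$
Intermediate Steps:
$l{\left(F,L \right)} = 2 F$
$J{\left(k \right)} = \frac{2 k}{5 + k}$
$Y = 24$ ($Y = - 4 \cdot 2 \cdot 6 \frac{1}{5 + 6} \left(-6 + \frac{2}{2 + 2}\right) = - 4 \cdot 2 \cdot 6 \cdot \frac{1}{11} \left(-6 + \frac{2}{4}\right) = - 4 \cdot 2 \cdot 6 \cdot \frac{1}{11} \left(-6 + 2 \cdot \frac{1}{4}\right) = - 4 \frac{12 \left(-6 + \frac{1}{2}\right)}{11} = - 4 \cdot \frac{12}{11} \left(- \frac{11}{2}\right) = \left(-4\right) \left(-6\right) = 24$)
$Y \left(21 + 16\right) \left(-29\right) = 24 \left(21 + 16\right) \left(-29\right) = 24 \cdot 37 \left(-29\right) = 24 \left(-1073\right) = -25752$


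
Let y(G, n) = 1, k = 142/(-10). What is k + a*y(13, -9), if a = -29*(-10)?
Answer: 1379/5 ≈ 275.80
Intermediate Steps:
k = -71/5 (k = 142*(-⅒) = -71/5 ≈ -14.200)
a = 290
k + a*y(13, -9) = -71/5 + 290*1 = -71/5 + 290 = 1379/5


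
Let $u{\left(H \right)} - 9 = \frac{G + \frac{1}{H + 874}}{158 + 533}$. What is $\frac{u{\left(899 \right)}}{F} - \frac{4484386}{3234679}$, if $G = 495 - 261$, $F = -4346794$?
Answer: $- \frac{11940692304531948821}{8613051326893417509} \approx -1.3863$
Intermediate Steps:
$G = 234$
$u{\left(H \right)} = \frac{6453}{691} + \frac{1}{691 \left(874 + H\right)}$ ($u{\left(H \right)} = 9 + \frac{234 + \frac{1}{H + 874}}{158 + 533} = 9 + \frac{234 + \frac{1}{874 + H}}{691} = 9 + \left(234 + \frac{1}{874 + H}\right) \frac{1}{691} = 9 + \left(\frac{234}{691} + \frac{1}{691 \left(874 + H\right)}\right) = \frac{6453}{691} + \frac{1}{691 \left(874 + H\right)}$)
$\frac{u{\left(899 \right)}}{F} - \frac{4484386}{3234679} = \frac{\frac{1}{691} \frac{1}{874 + 899} \left(5639923 + 6453 \cdot 899\right)}{-4346794} - \frac{4484386}{3234679} = \frac{5639923 + 5801247}{691 \cdot 1773} \left(- \frac{1}{4346794}\right) - \frac{4484386}{3234679} = \frac{1}{691} \cdot \frac{1}{1773} \cdot 11441170 \left(- \frac{1}{4346794}\right) - \frac{4484386}{3234679} = \frac{11441170}{1225143} \left(- \frac{1}{4346794}\right) - \frac{4484386}{3234679} = - \frac{5720585}{2662722120771} - \frac{4484386}{3234679} = - \frac{11940692304531948821}{8613051326893417509}$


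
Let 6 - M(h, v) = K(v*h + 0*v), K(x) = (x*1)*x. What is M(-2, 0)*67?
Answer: 402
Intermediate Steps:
K(x) = x² (K(x) = x*x = x²)
M(h, v) = 6 - h²*v² (M(h, v) = 6 - (v*h + 0*v)² = 6 - (h*v + 0)² = 6 - (h*v)² = 6 - h²*v²)
M(-2, 0)*67 = (6 - 1*(-2)²*0²)*67 = (6 - 1*4*0)*67 = (6 + 0)*67 = 6*67 = 402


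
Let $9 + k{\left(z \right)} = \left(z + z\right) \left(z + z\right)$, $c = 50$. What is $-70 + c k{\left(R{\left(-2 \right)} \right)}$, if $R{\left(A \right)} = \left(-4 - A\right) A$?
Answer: $2680$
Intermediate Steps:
$R{\left(A \right)} = A \left(-4 - A\right)$
$k{\left(z \right)} = -9 + 4 z^{2}$ ($k{\left(z \right)} = -9 + \left(z + z\right) \left(z + z\right) = -9 + 2 z 2 z = -9 + 4 z^{2}$)
$-70 + c k{\left(R{\left(-2 \right)} \right)} = -70 + 50 \left(-9 + 4 \left(\left(-1\right) \left(-2\right) \left(4 - 2\right)\right)^{2}\right) = -70 + 50 \left(-9 + 4 \left(\left(-1\right) \left(-2\right) 2\right)^{2}\right) = -70 + 50 \left(-9 + 4 \cdot 4^{2}\right) = -70 + 50 \left(-9 + 4 \cdot 16\right) = -70 + 50 \left(-9 + 64\right) = -70 + 50 \cdot 55 = -70 + 2750 = 2680$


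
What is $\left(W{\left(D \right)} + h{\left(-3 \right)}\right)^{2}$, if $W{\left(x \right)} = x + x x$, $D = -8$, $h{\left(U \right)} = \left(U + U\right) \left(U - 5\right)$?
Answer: $10816$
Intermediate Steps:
$h{\left(U \right)} = 2 U \left(-5 + U\right)$
$W{\left(x \right)} = x + x^{2}$
$\left(W{\left(D \right)} + h{\left(-3 \right)}\right)^{2} = \left(- 8 \left(1 - 8\right) + 2 \left(-3\right) \left(-5 - 3\right)\right)^{2} = \left(\left(-8\right) \left(-7\right) + 2 \left(-3\right) \left(-8\right)\right)^{2} = \left(56 + 48\right)^{2} = 104^{2} = 10816$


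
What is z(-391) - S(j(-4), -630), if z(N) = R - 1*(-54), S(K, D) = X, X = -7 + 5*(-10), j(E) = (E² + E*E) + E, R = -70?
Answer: 41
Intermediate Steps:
j(E) = E + 2*E² (j(E) = (E² + E²) + E = 2*E² + E = E + 2*E²)
X = -57 (X = -7 - 50 = -57)
S(K, D) = -57
z(N) = -16 (z(N) = -70 - 1*(-54) = -70 + 54 = -16)
z(-391) - S(j(-4), -630) = -16 - 1*(-57) = -16 + 57 = 41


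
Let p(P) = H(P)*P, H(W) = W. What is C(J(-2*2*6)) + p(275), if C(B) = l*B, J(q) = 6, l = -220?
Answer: 74305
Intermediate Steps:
p(P) = P**2 (p(P) = P*P = P**2)
C(B) = -220*B
C(J(-2*2*6)) + p(275) = -220*6 + 275**2 = -1320 + 75625 = 74305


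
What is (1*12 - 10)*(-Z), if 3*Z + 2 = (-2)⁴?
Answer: -28/3 ≈ -9.3333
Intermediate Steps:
Z = 14/3 (Z = -⅔ + (⅓)*(-2)⁴ = -⅔ + (⅓)*16 = -⅔ + 16/3 = 14/3 ≈ 4.6667)
(1*12 - 10)*(-Z) = (1*12 - 10)*(-1*14/3) = (12 - 10)*(-14/3) = 2*(-14/3) = -28/3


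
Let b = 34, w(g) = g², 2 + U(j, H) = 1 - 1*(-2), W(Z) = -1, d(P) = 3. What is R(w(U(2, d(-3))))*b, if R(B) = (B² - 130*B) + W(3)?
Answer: -4420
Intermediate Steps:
U(j, H) = 1 (U(j, H) = -2 + (1 - 1*(-2)) = -2 + (1 + 2) = -2 + 3 = 1)
R(B) = -1 + B² - 130*B (R(B) = (B² - 130*B) - 1 = -1 + B² - 130*B)
R(w(U(2, d(-3))))*b = (-1 + (1²)² - 130*1²)*34 = (-1 + 1² - 130*1)*34 = (-1 + 1 - 130)*34 = -130*34 = -4420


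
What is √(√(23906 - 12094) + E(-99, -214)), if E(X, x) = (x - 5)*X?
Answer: √(21681 + 2*√2953) ≈ 147.61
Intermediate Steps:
E(X, x) = X*(-5 + x) (E(X, x) = (-5 + x)*X = X*(-5 + x))
√(√(23906 - 12094) + E(-99, -214)) = √(√(23906 - 12094) - 99*(-5 - 214)) = √(√11812 - 99*(-219)) = √(2*√2953 + 21681) = √(21681 + 2*√2953)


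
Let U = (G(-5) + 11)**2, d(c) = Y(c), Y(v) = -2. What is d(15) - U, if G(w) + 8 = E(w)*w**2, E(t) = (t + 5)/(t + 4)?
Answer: -11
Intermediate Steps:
d(c) = -2
E(t) = (5 + t)/(4 + t)
G(w) = -8 + w**2*(5 + w)/(4 + w) (G(w) = -8 + ((5 + w)/(4 + w))*w**2 = -8 + w**2*(5 + w)/(4 + w))
U = 9 (U = ((-32 - 8*(-5) + (-5)**2*(5 - 5))/(4 - 5) + 11)**2 = ((-32 + 40 + 25*0)/(-1) + 11)**2 = (-(-32 + 40 + 0) + 11)**2 = (-1*8 + 11)**2 = (-8 + 11)**2 = 3**2 = 9)
d(15) - U = -2 - 1*9 = -2 - 9 = -11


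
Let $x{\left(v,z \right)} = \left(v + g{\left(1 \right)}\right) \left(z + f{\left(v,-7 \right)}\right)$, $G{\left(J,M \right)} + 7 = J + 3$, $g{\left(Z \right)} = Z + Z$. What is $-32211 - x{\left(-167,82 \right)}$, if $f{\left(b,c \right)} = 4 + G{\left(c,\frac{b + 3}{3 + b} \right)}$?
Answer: $-19836$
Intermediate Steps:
$g{\left(Z \right)} = 2 Z$
$G{\left(J,M \right)} = -4 + J$ ($G{\left(J,M \right)} = -7 + \left(J + 3\right) = -7 + \left(3 + J\right) = -4 + J$)
$f{\left(b,c \right)} = c$ ($f{\left(b,c \right)} = 4 + \left(-4 + c\right) = c$)
$x{\left(v,z \right)} = \left(-7 + z\right) \left(2 + v\right)$ ($x{\left(v,z \right)} = \left(v + 2 \cdot 1\right) \left(z - 7\right) = \left(v + 2\right) \left(-7 + z\right) = \left(2 + v\right) \left(-7 + z\right) = \left(-7 + z\right) \left(2 + v\right)$)
$-32211 - x{\left(-167,82 \right)} = -32211 - \left(-14 - -1169 + 2 \cdot 82 - 13694\right) = -32211 - \left(-14 + 1169 + 164 - 13694\right) = -32211 - -12375 = -32211 + 12375 = -19836$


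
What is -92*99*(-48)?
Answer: 437184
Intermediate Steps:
-92*99*(-48) = -9108*(-48) = 437184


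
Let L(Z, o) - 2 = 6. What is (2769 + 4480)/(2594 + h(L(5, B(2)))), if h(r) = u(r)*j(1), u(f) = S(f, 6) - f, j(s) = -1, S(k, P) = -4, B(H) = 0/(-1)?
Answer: 7249/2606 ≈ 2.7817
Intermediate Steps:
B(H) = 0 (B(H) = 0*(-1) = 0)
L(Z, o) = 8 (L(Z, o) = 2 + 6 = 8)
u(f) = -4 - f
h(r) = 4 + r (h(r) = (-4 - r)*(-1) = 4 + r)
(2769 + 4480)/(2594 + h(L(5, B(2)))) = (2769 + 4480)/(2594 + (4 + 8)) = 7249/(2594 + 12) = 7249/2606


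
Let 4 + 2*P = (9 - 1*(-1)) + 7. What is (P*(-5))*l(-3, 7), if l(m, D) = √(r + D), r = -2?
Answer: -65*√5/2 ≈ -72.672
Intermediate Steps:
l(m, D) = √(-2 + D)
P = 13/2 (P = -2 + ((9 - 1*(-1)) + 7)/2 = -2 + ((9 + 1) + 7)/2 = -2 + (10 + 7)/2 = -2 + (½)*17 = -2 + 17/2 = 13/2 ≈ 6.5000)
(P*(-5))*l(-3, 7) = ((13/2)*(-5))*√(-2 + 7) = -65*√5/2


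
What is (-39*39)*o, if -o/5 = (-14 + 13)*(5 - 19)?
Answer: 106470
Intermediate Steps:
o = -70 (o = -5*(-14 + 13)*(5 - 19) = -(-5)*(-14) = -5*14 = -70)
(-39*39)*o = -39*39*(-70) = -1521*(-70) = 106470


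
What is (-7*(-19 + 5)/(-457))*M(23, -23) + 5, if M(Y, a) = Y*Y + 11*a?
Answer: -24763/457 ≈ -54.186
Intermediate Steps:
M(Y, a) = Y² + 11*a
(-7*(-19 + 5)/(-457))*M(23, -23) + 5 = (-7*(-19 + 5)/(-457))*(23² + 11*(-23)) + 5 = (-7*(-14)*(-1/457))*(529 - 253) + 5 = (98*(-1/457))*276 + 5 = -98/457*276 + 5 = -27048/457 + 5 = -24763/457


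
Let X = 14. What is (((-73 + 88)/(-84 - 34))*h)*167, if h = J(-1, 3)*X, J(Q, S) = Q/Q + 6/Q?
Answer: 87675/59 ≈ 1486.0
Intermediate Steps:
J(Q, S) = 1 + 6/Q
h = -70 (h = ((6 - 1)/(-1))*14 = -1*5*14 = -5*14 = -70)
(((-73 + 88)/(-84 - 34))*h)*167 = (((-73 + 88)/(-84 - 34))*(-70))*167 = ((15/(-118))*(-70))*167 = ((15*(-1/118))*(-70))*167 = -15/118*(-70)*167 = (525/59)*167 = 87675/59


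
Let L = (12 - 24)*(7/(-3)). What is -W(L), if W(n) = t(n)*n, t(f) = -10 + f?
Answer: -504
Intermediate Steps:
L = 28 (L = -84*(-1)/3 = -12*(-7/3) = 28)
W(n) = n*(-10 + n) (W(n) = (-10 + n)*n = n*(-10 + n))
-W(L) = -28*(-10 + 28) = -28*18 = -1*504 = -504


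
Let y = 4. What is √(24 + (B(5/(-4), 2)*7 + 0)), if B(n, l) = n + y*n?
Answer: I*√79/2 ≈ 4.4441*I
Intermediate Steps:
B(n, l) = 5*n (B(n, l) = n + 4*n = 5*n)
√(24 + (B(5/(-4), 2)*7 + 0)) = √(24 + ((5*(5/(-4)))*7 + 0)) = √(24 + ((5*(5*(-¼)))*7 + 0)) = √(24 + ((5*(-5/4))*7 + 0)) = √(24 + (-25/4*7 + 0)) = √(24 + (-175/4 + 0)) = √(24 - 175/4) = √(-79/4) = I*√79/2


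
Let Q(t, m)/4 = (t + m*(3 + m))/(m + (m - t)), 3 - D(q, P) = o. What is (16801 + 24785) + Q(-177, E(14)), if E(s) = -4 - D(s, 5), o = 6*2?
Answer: 7776034/187 ≈ 41583.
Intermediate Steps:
o = 12
D(q, P) = -9 (D(q, P) = 3 - 1*12 = 3 - 12 = -9)
E(s) = 5 (E(s) = -4 - 1*(-9) = -4 + 9 = 5)
Q(t, m) = 4*(t + m*(3 + m))/(-t + 2*m) (Q(t, m) = 4*((t + m*(3 + m))/(m + (m - t))) = 4*((t + m*(3 + m))/(-t + 2*m)) = 4*(t + m*(3 + m))/(-t + 2*m))
(16801 + 24785) + Q(-177, E(14)) = (16801 + 24785) + 4*(-177 + 5² + 3*5)/(-1*(-177) + 2*5) = 41586 + 4*(-177 + 25 + 15)/(177 + 10) = 41586 + 4*(-137)/187 = 41586 + 4*(1/187)*(-137) = 41586 - 548/187 = 7776034/187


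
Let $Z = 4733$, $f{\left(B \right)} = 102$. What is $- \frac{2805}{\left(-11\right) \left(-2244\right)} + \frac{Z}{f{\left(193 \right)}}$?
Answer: $\frac{103871}{2244} \approx 46.288$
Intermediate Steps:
$- \frac{2805}{\left(-11\right) \left(-2244\right)} + \frac{Z}{f{\left(193 \right)}} = - \frac{2805}{\left(-11\right) \left(-2244\right)} + \frac{4733}{102} = - \frac{2805}{24684} + 4733 \cdot \frac{1}{102} = \left(-2805\right) \frac{1}{24684} + \frac{4733}{102} = - \frac{5}{44} + \frac{4733}{102} = \frac{103871}{2244}$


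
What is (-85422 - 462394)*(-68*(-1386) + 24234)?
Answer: -64906335312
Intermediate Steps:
(-85422 - 462394)*(-68*(-1386) + 24234) = -547816*(94248 + 24234) = -547816*118482 = -64906335312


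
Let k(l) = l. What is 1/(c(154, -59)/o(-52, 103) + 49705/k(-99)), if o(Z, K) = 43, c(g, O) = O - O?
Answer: -99/49705 ≈ -0.0019918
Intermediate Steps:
c(g, O) = 0
1/(c(154, -59)/o(-52, 103) + 49705/k(-99)) = 1/(0/43 + 49705/(-99)) = 1/(0*(1/43) + 49705*(-1/99)) = 1/(0 - 49705/99) = 1/(-49705/99) = -99/49705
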